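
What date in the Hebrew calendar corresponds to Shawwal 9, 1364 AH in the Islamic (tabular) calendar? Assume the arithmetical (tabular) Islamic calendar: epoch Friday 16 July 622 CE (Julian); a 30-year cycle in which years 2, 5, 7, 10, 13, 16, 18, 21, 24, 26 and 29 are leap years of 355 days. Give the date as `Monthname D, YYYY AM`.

Tishrei 10, 5706 AM

Both dates share Julian Day Number 2431716; in the Hebrew calendar that is 10 Tishrei 5706 AM.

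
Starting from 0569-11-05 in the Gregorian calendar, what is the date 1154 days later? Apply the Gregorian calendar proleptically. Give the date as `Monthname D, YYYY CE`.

January 2, 573 CE

JDN of 0569-11-05 = 1929192.
1929192 + 1154 = 1930346.
JDN 1930346 in the Gregorian calendar is January 2, 573 CE.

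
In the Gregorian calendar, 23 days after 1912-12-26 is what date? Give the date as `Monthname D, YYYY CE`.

JDN of 1912-12-26 = 2419763.
2419763 + 23 = 2419786.
JDN 2419786 in the Gregorian calendar is January 18, 1913 CE.

January 18, 1913 CE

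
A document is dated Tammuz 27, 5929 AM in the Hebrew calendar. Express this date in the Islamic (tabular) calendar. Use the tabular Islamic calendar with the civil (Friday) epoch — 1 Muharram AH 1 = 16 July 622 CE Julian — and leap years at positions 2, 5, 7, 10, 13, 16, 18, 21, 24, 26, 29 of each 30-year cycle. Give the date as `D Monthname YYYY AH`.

Julian Day Number of the source date = 2513473.
Converting JDN 2513473 to the tabular Islamic calendar gives 26 Jumada al-Thani 1595 AH.

26 Jumada al-Thani 1595 AH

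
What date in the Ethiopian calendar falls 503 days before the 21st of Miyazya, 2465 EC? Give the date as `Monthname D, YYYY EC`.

The starting date is JDN 2624427; 2624427 − 503 = 2623924.
JDN 2623924 corresponds to Tahsas 3, 2464 EC.

Tahsas 3, 2464 EC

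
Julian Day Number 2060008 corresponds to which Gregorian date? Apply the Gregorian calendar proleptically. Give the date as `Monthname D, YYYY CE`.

JDN 2451545 is 1 Jan 2000; 2060008 is −391537 days from there.

January 4, 928 CE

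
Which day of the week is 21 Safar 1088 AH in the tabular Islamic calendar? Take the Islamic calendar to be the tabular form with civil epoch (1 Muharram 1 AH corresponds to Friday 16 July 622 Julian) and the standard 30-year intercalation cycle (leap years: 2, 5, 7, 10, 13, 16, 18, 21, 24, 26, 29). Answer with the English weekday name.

In the Gregorian calendar this is 25 April 1677 (JDN 2333687).
2333687 ≡ 6 (mod 7); counting from Monday = 0 gives Sunday.

Sunday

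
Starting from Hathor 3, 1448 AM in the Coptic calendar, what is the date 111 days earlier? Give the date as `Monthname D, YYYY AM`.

Epip 18, 1447 AM

Counting 111 days back from JDN 2353609 reaches JDN 2353498, which is Epip 18, 1447 AM.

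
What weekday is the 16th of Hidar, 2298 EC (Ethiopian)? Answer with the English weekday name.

Equivalently 28 November 2305 Gregorian, JDN 2563275.
JDN 2563275 mod 7 = 1, and JDN 0 was a Monday, so this is a Tuesday.

Tuesday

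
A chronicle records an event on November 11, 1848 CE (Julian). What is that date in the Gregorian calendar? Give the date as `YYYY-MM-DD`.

1848-11-23

The Julian–Gregorian offset here is 12 days (Julian trailing).
11 November 1848 Julian + 12 days → 23 November 1848 Gregorian.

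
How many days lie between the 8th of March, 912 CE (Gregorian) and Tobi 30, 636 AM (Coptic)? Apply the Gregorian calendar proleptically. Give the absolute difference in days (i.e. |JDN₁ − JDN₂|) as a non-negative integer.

2885

First date → JDN 2054228; second date → JDN 2057113.
The interval is |2054228 − 2057113| = 2885 days.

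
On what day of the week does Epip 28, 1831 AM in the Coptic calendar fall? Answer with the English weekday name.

In the Gregorian calendar this is 5 August 2115 (JDN 2493764).
JDN 2493764 mod 7 = 0, and JDN 0 was a Monday, so this is a Monday.

Monday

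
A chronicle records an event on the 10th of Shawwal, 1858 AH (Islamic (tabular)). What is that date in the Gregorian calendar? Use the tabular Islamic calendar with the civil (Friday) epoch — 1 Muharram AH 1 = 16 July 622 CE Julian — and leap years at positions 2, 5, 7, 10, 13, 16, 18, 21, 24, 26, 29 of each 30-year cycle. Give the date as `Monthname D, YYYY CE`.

January 1, 2425 CE

Both dates share Julian Day Number 2606774; in the Gregorian calendar that is 1 January 2425 CE.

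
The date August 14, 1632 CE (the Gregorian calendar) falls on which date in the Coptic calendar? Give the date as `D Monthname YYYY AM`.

Both dates share Julian Day Number 2317362; in the Coptic calendar that is 11 Mesori 1348 AM.

11 Mesori 1348 AM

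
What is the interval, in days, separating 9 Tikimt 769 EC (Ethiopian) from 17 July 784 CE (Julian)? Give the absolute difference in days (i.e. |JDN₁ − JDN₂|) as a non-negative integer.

2841

JDN of the first date = 2004771.
JDN of the second date = 2007612.
|2007612 − 2004771| = 2841.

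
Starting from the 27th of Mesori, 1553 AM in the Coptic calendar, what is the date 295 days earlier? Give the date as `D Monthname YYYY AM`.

2 Hathor 1553 AM

JDN of the 27th of Mesori, 1553 AM = 2392254.
2392254 − 295 = 2391959.
JDN 2391959 in the Coptic calendar is 2 Hathor 1553 AM.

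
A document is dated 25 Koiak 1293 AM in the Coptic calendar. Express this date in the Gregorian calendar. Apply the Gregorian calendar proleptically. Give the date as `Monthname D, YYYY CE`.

Both dates share Julian Day Number 2297047; in the Gregorian calendar that is 31 December 1576 CE.

December 31, 1576 CE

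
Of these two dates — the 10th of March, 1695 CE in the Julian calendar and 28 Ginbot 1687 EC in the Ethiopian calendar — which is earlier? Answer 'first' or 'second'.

first

Converting both to JDN: 2340225 vs 2340299; the smaller is the first.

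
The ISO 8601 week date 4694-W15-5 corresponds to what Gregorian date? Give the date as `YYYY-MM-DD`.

ISO week 1 of 4694 is the week containing the first Thursday of 4694.
Week 15, day 5 (Friday) lands on 4694-04-13.

4694-04-13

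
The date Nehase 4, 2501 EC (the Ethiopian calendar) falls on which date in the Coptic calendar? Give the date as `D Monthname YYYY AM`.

4 Mesori 2225 AM

Both dates share Julian Day Number 2637679; in the Coptic calendar that is 4 Mesori 2225 AM.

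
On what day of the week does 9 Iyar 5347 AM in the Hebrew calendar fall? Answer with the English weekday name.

Sunday

In the Gregorian calendar this is 17 May 1587 (JDN 2300836).
JDN 2300836 mod 7 = 6, and JDN 0 was a Monday, so this is a Sunday.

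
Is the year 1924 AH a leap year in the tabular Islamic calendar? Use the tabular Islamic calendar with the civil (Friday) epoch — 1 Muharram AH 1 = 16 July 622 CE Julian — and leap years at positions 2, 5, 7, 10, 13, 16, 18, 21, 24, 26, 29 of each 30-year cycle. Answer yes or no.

no

Year 1924 AH is year 4 of its 30-year cycle; leap positions are 2, 5, 7, 10, 13, 16, 18, 21, 24, 26, 29, so it is a common year (354 days).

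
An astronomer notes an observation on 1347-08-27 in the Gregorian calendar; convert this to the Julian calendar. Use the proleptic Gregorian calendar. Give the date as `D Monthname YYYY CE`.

19 August 1347 CE

The Julian–Gregorian offset here is 8 days (Julian trailing).
27 August 1347 Gregorian − 8 days → 19 August 1347 Julian.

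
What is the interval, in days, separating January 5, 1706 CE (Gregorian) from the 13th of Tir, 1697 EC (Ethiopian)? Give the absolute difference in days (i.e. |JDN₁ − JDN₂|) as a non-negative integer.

351

First date → JDN 2344168; second date → JDN 2343817.
The interval is |2344168 − 2343817| = 351 days.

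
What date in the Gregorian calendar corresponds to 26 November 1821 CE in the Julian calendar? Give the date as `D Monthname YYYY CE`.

For dates in this range the Gregorian date is 12 days ahead of the Julian.
26 November 1821 Julian + 12 days → 8 December 1821 Gregorian.

8 December 1821 CE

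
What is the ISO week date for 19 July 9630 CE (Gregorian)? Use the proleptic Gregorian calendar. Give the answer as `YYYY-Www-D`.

The weekday is Friday (ISO weekday 5).
That Friday belongs to ISO week 29 of ISO year 9630.

9630-W29-5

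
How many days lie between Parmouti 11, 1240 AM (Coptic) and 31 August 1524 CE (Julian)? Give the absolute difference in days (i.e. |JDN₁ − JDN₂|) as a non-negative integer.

147

JDN of the first date = 2277795.
JDN of the second date = 2277942.
|2277942 − 2277795| = 147.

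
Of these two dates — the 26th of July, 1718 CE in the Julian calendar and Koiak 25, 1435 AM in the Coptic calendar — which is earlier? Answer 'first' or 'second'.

first

First date → JDN 2348764; second date → JDN 2348912.
JDN 2348764 < JDN 2348912, so the first date is earlier.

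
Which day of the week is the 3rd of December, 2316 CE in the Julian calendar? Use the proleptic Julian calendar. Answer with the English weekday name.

Tuesday

In the Gregorian calendar this is 19 December 2316 (JDN 2567314).
Since JDN mod 7 = 1 (0 = Monday), the day is Tuesday.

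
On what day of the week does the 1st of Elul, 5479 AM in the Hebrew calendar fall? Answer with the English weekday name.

In the Gregorian calendar this is 16 August 1719 (JDN 2349139).
Since JDN mod 7 = 2 (0 = Monday), the day is Wednesday.

Wednesday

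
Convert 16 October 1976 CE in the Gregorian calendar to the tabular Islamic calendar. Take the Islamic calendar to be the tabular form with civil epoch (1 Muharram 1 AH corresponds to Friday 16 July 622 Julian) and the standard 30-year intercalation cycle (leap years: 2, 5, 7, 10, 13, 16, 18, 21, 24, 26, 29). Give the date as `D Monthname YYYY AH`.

22 Shawwal 1396 AH

Julian Day Number of the source date = 2443068.
Converting JDN 2443068 to the tabular Islamic calendar gives 22 Shawwal 1396 AH.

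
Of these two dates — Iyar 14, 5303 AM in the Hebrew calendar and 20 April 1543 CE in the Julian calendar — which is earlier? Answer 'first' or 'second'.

first

Converting both to JDN: 2284746 vs 2284748; the smaller is the first.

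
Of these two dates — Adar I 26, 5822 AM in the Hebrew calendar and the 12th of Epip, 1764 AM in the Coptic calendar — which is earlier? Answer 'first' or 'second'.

Converting both to JDN: 2474257 vs 2469277; the smaller is the second.

second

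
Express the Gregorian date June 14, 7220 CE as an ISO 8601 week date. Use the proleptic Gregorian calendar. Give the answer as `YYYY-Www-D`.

The weekday is Sunday (ISO weekday 7).
That Sunday belongs to ISO week 24 of ISO year 7220.

7220-W24-7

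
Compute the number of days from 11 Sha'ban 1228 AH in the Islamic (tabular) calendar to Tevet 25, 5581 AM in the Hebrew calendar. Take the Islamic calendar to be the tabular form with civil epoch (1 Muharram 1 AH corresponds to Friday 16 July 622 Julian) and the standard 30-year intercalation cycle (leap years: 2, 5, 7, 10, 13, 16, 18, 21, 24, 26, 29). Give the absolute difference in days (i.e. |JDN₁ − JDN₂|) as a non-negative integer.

2700

JDN of the first date = 2383465.
JDN of the second date = 2386165.
|2386165 − 2383465| = 2700.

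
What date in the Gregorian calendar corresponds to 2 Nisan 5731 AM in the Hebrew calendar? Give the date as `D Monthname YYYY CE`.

28 March 1971 CE

Both dates share Julian Day Number 2441039; in the Gregorian calendar that is 28 March 1971 CE.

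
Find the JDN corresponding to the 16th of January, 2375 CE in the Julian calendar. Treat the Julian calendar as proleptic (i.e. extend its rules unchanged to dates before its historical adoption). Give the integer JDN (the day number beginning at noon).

2588542

In the Gregorian calendar the same day is 1 February 2375.
JDN 2299161 is 15 October 1582 CE (Gregorian); the target day is +289381 days from there, so JDN = 2588542.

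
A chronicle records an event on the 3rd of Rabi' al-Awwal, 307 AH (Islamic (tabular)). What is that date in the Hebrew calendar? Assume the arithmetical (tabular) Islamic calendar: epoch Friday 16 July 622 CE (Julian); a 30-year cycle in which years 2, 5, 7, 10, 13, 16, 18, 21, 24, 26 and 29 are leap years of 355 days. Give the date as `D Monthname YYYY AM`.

The source date corresponds to 8 August 919 in the proleptic Gregorian calendar (JDN 2056937).
That day falls on 3 Elul 4679 AM in the Hebrew calendar.

3 Elul 4679 AM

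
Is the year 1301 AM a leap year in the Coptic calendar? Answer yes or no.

1301 mod 4 = 1; in the Coptic calendar a year is leap when year mod 4 = 3, so it is a common year.

no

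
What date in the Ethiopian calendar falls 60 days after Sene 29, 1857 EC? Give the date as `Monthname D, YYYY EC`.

Nehase 29, 1857 EC

JDN of Sene 29, 1857 EC = 2402423.
2402423 + 60 = 2402483.
JDN 2402483 in the Ethiopian calendar is Nehase 29, 1857 EC.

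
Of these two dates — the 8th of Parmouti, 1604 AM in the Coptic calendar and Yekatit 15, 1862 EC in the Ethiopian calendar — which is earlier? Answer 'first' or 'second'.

second

The two dates have Julian Day Numbers 2410743 and 2404115 respectively.
Since 2404115 < 2410743, the second date comes first.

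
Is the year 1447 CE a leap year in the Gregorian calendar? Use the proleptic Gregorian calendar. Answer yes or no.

1447 is not divisible by 4, so it is a common year.

no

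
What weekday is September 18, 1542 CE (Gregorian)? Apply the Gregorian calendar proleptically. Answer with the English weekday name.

Friday

2284524 ≡ 4 (mod 7); counting from Monday = 0 gives Friday.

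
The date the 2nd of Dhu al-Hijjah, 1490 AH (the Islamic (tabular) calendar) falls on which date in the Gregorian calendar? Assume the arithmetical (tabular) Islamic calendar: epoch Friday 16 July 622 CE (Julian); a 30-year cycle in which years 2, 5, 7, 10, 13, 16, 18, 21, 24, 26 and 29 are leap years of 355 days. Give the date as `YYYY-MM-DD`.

2068-02-06

Julian Day Number of the source date = 2476418.
Converting JDN 2476418 to the Gregorian calendar gives 6 February 2068 CE.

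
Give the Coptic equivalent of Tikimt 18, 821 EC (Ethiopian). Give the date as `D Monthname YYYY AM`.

Julian Day Number of the source date = 2023773.
Converting JDN 2023773 to the Coptic calendar gives 18 Paopi 545 AM.

18 Paopi 545 AM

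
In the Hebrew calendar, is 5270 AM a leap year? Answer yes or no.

no

Hebrew year 5270 is year 7 of its 19-year Metonic cycle; leap years are at positions 3, 6, 8, 11, 14, 17, 19, so it is a common year (12 months).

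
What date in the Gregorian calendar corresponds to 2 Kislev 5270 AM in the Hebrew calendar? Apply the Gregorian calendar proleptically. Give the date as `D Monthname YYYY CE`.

25 November 1509 CE

Julian Day Number of the source date = 2272539.
Converting JDN 2272539 to the Gregorian calendar gives 25 November 1509 CE.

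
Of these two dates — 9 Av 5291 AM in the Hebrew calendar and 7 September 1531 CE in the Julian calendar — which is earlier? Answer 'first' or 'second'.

first

The two dates have Julian Day Numbers 2280459 and 2280505 respectively.
Since 2280459 < 2280505, the first date comes first.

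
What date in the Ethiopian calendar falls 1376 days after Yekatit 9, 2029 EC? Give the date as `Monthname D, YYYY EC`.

Hidar 14, 2033 EC

The starting date is JDN 2465106; 2465106 + 1376 = 2466482.
JDN 2466482 corresponds to Hidar 14, 2033 EC.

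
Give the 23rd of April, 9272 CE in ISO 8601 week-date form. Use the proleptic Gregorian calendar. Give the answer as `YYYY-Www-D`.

9272-W16-6

The weekday is Saturday (ISO weekday 6).
That Saturday belongs to ISO week 16 of ISO year 9272.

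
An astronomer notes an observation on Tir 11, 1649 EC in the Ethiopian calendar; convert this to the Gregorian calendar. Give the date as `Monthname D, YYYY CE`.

January 16, 1657 CE

Julian Day Number of the source date = 2326283.
Converting JDN 2326283 to the Gregorian calendar gives 16 January 1657 CE.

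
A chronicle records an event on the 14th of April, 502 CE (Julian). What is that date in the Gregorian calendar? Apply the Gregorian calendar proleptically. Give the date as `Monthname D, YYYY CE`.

April 16, 502 CE

For dates in this range the Gregorian date is 2 days ahead of the Julian.
14 April 502 Julian + 2 days → 16 April 502 Gregorian.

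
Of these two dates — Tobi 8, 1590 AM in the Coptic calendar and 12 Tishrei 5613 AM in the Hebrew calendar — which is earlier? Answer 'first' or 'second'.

second

Converting both to JDN: 2405539 vs 2397757; the smaller is the second.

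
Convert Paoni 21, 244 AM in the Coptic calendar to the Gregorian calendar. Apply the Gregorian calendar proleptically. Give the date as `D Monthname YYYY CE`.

17 June 528 CE

Julian Day Number of the source date = 1914076.
Converting JDN 1914076 to the Gregorian calendar gives 17 June 528 CE.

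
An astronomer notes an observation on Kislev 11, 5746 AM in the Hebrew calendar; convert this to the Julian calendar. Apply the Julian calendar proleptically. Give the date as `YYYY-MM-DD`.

1985-11-11

Both dates share Julian Day Number 2446394; in the Julian calendar that is 11 November 1985 CE.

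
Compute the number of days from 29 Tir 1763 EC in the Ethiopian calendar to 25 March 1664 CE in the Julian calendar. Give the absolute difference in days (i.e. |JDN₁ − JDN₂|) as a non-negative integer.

39021

First date → JDN 2367939; second date → JDN 2328918.
The interval is |2367939 − 2328918| = 39021 days.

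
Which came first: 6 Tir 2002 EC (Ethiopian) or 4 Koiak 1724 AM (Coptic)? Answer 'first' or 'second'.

second

First date → JDN 2455211; second date → JDN 2454449.
JDN 2454449 < JDN 2455211, so the second date is earlier.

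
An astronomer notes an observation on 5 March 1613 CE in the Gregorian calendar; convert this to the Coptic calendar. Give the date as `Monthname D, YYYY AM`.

Meshir 29, 1329 AM

Both dates share Julian Day Number 2310260; in the Coptic calendar that is 29 Meshir 1329 AM.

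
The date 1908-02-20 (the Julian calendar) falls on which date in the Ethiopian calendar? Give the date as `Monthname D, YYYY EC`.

Yekatit 25, 1900 EC

Julian Day Number of the source date = 2418005.
Converting JDN 2418005 to the Ethiopian calendar gives 25 Yekatit 1900 EC.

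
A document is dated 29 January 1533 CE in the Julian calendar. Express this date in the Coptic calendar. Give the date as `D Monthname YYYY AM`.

4 Meshir 1249 AM

The source date corresponds to 8 February 1533 in the proleptic Gregorian calendar (JDN 2281015).
That day falls on 4 Meshir 1249 AM in the Coptic calendar.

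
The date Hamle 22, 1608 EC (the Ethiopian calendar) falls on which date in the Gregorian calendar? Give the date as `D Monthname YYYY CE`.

26 July 1616 CE

Julian Day Number of the source date = 2311499.
Converting JDN 2311499 to the Gregorian calendar gives 26 July 1616 CE.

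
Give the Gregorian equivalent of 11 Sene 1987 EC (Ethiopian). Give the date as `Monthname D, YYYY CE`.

June 18, 1995 CE

Both dates share Julian Day Number 2449887; in the Gregorian calendar that is 18 June 1995 CE.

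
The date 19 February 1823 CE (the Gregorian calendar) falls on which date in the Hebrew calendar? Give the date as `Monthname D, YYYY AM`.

Adar 8, 5583 AM

Both dates share Julian Day Number 2386946; in the Hebrew calendar that is 8 Adar 5583 AM.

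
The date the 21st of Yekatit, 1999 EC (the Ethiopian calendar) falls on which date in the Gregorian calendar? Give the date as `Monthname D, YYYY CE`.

February 28, 2007 CE

Julian Day Number of the source date = 2454160.
Converting JDN 2454160 to the Gregorian calendar gives 28 February 2007 CE.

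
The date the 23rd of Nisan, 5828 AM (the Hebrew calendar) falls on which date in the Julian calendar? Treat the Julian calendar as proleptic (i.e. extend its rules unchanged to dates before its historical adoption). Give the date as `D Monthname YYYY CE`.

12 April 2068 CE

Both dates share Julian Day Number 2476497; in the Julian calendar that is 12 April 2068 CE.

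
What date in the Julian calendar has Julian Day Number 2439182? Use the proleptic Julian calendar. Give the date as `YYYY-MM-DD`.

The Gregorian equivalent of JDN 2439182 is 25 February 1966.
In the Julian calendar that day is 1966-02-12.

1966-02-12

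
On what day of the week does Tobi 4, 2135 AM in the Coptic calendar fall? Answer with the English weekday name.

Equivalently 15 January 2419 Gregorian, JDN 2604596.
JDN 2604596 mod 7 = 1, and JDN 0 was a Monday, so this is a Tuesday.

Tuesday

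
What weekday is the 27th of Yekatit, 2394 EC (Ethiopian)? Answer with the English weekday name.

This is JDN 2598440 (9 March 2402 Gregorian).
Since JDN mod 7 = 5 (0 = Monday), the day is Saturday.

Saturday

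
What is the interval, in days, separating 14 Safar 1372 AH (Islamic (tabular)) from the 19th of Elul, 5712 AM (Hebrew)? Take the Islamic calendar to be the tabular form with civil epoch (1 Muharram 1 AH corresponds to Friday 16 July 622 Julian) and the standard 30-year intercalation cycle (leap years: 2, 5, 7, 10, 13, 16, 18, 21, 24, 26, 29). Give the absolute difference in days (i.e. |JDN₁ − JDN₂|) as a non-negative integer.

First date → JDN 2434320; second date → JDN 2434265.
The interval is |2434320 − 2434265| = 55 days.

55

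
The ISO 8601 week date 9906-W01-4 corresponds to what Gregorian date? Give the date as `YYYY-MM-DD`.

9906-01-04

ISO week 1 of 9906 is the week containing the first Thursday of 9906.
Week 1, day 4 (Thursday) lands on 9906-01-04.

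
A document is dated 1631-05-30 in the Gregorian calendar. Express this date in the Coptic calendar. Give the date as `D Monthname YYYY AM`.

25 Pashons 1347 AM

Julian Day Number of the source date = 2316920.
Converting JDN 2316920 to the Coptic calendar gives 25 Pashons 1347 AM.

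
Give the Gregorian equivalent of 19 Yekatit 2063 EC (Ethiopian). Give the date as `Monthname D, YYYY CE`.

Both dates share Julian Day Number 2477534; in the Gregorian calendar that is 26 February 2071 CE.

February 26, 2071 CE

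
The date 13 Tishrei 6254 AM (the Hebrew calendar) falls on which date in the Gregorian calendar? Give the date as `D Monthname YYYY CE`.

24 September 2493 CE

Both dates share Julian Day Number 2631877; in the Gregorian calendar that is 24 September 2493 CE.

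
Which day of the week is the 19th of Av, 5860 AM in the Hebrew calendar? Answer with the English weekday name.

This is JDN 2488305 (24 August 2100 Gregorian).
2488305 ≡ 1 (mod 7); counting from Monday = 0 gives Tuesday.

Tuesday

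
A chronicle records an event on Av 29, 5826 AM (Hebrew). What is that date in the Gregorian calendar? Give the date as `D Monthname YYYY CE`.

20 August 2066 CE

Both dates share Julian Day Number 2475883; in the Gregorian calendar that is 20 August 2066 CE.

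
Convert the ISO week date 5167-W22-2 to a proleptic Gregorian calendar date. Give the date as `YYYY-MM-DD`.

5167-05-30

ISO week 1 of 5167 is the week containing the first Thursday of 5167.
Week 22, day 2 (Tuesday) lands on 5167-05-30.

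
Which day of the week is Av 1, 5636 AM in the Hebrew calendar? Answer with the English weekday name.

In the Gregorian calendar this is 22 July 1876 (JDN 2406458).
Since JDN mod 7 = 5 (0 = Monday), the day is Saturday.

Saturday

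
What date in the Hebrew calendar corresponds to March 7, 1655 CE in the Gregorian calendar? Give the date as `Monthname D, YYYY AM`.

Adar I 28, 5415 AM

Both dates share Julian Day Number 2325602; in the Hebrew calendar that is 28 Adar I 5415 AM.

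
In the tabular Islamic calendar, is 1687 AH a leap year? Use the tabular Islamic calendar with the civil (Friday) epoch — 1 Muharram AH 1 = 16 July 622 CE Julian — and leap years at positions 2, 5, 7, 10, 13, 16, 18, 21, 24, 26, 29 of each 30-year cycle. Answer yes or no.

Year 1687 AH is year 7 of its 30-year cycle; leap positions are 2, 5, 7, 10, 13, 16, 18, 21, 24, 26, 29, so it is a leap year (355 days).

yes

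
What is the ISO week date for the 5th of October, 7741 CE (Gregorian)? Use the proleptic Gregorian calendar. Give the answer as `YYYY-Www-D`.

7741-W40-4

The weekday is Thursday (ISO weekday 4).
That Thursday belongs to ISO week 40 of ISO year 7741.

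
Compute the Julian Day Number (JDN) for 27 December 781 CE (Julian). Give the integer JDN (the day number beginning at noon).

In the proleptic Gregorian calendar the same day is 31 December 781.
JDN 2299161 is 15 October 1582 CE (Gregorian); the target day is −292482 days from there, so JDN = 2006679.

2006679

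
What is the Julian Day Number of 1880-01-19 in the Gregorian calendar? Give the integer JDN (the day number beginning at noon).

2407734

JDN 2451545 is 1 January 2000 CE (Gregorian); the target day is −43811 days from there, so JDN = 2407734.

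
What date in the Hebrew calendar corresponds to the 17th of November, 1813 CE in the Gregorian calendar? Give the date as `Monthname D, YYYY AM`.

Cheshvan 24, 5574 AM

Both dates share Julian Day Number 2383565; in the Hebrew calendar that is 24 Cheshvan 5574 AM.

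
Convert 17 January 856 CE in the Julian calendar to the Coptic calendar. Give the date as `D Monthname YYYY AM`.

Both dates share Julian Day Number 2033728; in the Coptic calendar that is 21 Tobi 572 AM.

21 Tobi 572 AM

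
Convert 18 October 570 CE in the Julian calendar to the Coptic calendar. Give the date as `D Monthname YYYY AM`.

21 Paopi 287 AM

Julian Day Number of the source date = 1929541.
Converting JDN 1929541 to the Coptic calendar gives 21 Paopi 287 AM.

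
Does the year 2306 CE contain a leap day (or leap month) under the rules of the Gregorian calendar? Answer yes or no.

no

2306 is not divisible by 4, so it is a common year.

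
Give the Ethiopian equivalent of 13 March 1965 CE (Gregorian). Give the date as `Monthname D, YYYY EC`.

Megabit 4, 1957 EC

Both dates share Julian Day Number 2438833; in the Ethiopian calendar that is 4 Megabit 1957 EC.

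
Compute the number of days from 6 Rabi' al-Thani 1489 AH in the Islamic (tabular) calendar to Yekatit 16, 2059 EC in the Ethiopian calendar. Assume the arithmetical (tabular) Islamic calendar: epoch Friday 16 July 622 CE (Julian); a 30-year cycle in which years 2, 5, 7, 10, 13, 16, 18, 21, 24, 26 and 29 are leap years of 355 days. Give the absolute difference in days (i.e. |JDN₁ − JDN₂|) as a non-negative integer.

238

First date → JDN 2475832; second date → JDN 2476070.
The interval is |2475832 − 2476070| = 238 days.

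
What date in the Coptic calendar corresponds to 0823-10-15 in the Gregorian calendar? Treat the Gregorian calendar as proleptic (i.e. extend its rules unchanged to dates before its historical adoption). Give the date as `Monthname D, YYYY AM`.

Paopi 13, 540 AM

Both dates share Julian Day Number 2021942; in the Coptic calendar that is 13 Paopi 540 AM.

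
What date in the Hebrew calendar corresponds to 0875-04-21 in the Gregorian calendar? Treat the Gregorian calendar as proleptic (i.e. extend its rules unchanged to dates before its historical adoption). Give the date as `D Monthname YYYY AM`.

7 Iyar 4635 AM

Both dates share Julian Day Number 2040758; in the Hebrew calendar that is 7 Iyar 4635 AM.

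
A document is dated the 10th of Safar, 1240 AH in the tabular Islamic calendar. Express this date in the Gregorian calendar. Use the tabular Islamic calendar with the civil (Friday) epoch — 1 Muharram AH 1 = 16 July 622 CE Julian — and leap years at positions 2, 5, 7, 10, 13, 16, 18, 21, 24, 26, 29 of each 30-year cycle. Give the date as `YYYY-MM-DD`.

1824-10-04

Both dates share Julian Day Number 2387539; in the Gregorian calendar that is 4 October 1824 CE.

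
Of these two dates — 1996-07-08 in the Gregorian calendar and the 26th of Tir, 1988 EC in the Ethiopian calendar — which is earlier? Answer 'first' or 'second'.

second

Converting both to JDN: 2450273 vs 2450118; the smaller is the second.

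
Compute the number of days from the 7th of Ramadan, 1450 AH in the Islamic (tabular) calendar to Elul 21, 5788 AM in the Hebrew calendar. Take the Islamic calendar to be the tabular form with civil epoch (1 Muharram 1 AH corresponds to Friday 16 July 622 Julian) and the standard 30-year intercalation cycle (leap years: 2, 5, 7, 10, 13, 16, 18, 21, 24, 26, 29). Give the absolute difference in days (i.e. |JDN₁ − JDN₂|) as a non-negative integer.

132

First date → JDN 2462159; second date → JDN 2462027.
The interval is |2462159 − 2462027| = 132 days.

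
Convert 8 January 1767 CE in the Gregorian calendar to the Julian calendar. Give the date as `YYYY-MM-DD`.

1766-12-28

At this point the Julian calendar is 11 days behind the Gregorian.
8 January 1767 Gregorian − 11 days → 28 December 1766 Julian.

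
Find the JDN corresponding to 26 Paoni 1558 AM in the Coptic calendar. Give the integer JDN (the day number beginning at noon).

Equivalently 2 July 1842 (Gregorian).
JDN 2451545 is 1 January 2000 CE (Gregorian); the target day is −57526 days from there, so JDN = 2394019.

2394019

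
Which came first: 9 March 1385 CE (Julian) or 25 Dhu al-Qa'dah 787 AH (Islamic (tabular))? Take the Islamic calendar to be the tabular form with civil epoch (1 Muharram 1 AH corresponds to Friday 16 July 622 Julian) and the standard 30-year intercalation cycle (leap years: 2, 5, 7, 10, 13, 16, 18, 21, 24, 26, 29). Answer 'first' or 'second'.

first

Converting both to JDN: 2226997 vs 2227291; the smaller is the first.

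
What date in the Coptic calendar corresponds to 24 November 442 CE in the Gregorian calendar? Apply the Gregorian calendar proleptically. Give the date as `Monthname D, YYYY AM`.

Hathor 27, 159 AM

Julian Day Number of the source date = 1882825.
Converting JDN 1882825 to the Coptic calendar gives 27 Hathor 159 AM.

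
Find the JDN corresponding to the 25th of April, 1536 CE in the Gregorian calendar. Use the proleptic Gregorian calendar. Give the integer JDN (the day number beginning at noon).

2282187

JDN 2451545 is 1 January 2000 CE (Gregorian); the target day is −169358 days from there, so JDN = 2282187.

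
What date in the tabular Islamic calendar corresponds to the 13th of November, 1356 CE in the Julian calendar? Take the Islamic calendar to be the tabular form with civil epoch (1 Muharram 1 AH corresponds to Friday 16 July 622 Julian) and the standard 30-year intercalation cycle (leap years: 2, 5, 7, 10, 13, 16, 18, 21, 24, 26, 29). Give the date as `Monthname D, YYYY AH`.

Dhu al-Qa'dah 19, 757 AH

The source date corresponds to 21 November 1356 in the proleptic Gregorian calendar (JDN 2216654).
That day falls on 19 Dhu al-Qa'dah 757 AH in the tabular Islamic calendar.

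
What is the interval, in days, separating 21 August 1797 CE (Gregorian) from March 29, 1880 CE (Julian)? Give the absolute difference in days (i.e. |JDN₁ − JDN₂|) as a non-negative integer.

30182

JDN of the first date = 2377634.
JDN of the second date = 2407816.
|2407816 − 2377634| = 30182.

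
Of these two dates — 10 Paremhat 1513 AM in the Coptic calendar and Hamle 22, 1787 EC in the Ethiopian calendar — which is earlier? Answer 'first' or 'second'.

The two dates have Julian Day Numbers 2377477 and 2376878 respectively.
Since 2376878 < 2377477, the second date comes first.

second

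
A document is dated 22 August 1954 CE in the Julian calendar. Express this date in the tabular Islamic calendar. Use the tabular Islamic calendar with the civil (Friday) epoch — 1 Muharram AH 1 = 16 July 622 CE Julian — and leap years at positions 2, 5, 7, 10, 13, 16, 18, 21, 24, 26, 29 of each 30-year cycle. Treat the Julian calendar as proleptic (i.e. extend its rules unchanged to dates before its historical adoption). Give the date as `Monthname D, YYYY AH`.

Muharram 6, 1374 AH

The source date corresponds to 4 September 1954 in the Gregorian calendar (JDN 2434990).
That day falls on 6 Muharram 1374 AH in the tabular Islamic calendar.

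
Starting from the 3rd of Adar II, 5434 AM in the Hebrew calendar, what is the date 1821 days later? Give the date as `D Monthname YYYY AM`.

JDN of the 3rd of Adar II, 5434 AM = 2332546.
2332546 + 1821 = 2334367.
JDN 2334367 in the Hebrew calendar is 22 Adar 5439 AM.

22 Adar 5439 AM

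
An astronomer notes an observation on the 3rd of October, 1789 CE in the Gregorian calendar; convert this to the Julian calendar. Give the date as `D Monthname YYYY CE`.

22 September 1789 CE

The Julian–Gregorian offset here is 11 days (Julian trailing).
3 October 1789 Gregorian − 11 days → 22 September 1789 Julian.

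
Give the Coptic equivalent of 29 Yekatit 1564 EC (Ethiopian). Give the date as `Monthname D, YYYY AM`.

The source date corresponds to 5 March 1572 in the proleptic Gregorian calendar (JDN 2295285).
That day falls on 29 Meshir 1288 AM in the Coptic calendar.

Meshir 29, 1288 AM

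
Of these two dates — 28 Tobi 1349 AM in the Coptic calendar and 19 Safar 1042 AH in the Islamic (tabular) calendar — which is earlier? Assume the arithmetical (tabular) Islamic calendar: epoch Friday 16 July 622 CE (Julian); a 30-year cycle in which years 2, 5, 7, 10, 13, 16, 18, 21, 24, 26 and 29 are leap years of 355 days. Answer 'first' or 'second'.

second

Converting both to JDN: 2317534 vs 2317384; the smaller is the second.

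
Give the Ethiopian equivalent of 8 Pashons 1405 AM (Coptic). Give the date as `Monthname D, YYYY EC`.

Ginbot 8, 1681 EC

Both dates share Julian Day Number 2338088; in the Ethiopian calendar that is 8 Ginbot 1681 EC.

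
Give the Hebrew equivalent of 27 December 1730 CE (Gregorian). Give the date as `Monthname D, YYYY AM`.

Tevet 18, 5491 AM

Julian Day Number of the source date = 2353290.
Converting JDN 2353290 to the Hebrew calendar gives 18 Tevet 5491 AM.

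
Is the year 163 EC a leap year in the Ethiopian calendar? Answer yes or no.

163 mod 4 = 3; in the Ethiopian calendar a year is leap when year mod 4 = 3, so it is a leap year.

yes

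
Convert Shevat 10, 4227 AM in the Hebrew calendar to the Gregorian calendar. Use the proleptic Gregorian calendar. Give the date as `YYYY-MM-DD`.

0467-02-02

Both dates share Julian Day Number 1891661; in the Gregorian calendar that is 2 February 467 CE.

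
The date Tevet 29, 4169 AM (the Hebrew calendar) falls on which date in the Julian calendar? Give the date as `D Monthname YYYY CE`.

3 January 409 CE

Julian Day Number of the source date = 1870448.
Converting JDN 1870448 to the Julian calendar gives 3 January 409 CE.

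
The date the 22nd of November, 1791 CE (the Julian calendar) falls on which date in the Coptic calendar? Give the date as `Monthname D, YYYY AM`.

Julian Day Number of the source date = 2375546.
Converting JDN 2375546 to the Coptic calendar gives 25 Hathor 1508 AM.

Hathor 25, 1508 AM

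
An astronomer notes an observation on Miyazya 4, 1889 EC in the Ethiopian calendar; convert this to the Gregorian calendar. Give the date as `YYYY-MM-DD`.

Julian Day Number of the source date = 2414026.
Converting JDN 2414026 to the Gregorian calendar gives 11 April 1897 CE.

1897-04-11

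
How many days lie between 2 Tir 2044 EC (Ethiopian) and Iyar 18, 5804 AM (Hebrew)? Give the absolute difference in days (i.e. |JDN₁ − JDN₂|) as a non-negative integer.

2797

JDN of the first date = 2470548.
JDN of the second date = 2467751.
|2467751 − 2470548| = 2797.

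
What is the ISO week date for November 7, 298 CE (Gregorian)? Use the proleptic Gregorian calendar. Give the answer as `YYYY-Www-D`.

The weekday is Monday (ISO weekday 1).
That Monday belongs to ISO week 45 of ISO year 298.

0298-W45-1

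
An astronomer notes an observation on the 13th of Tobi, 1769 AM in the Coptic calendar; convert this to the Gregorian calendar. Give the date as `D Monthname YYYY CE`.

21 January 2053 CE

Both dates share Julian Day Number 2470924; in the Gregorian calendar that is 21 January 2053 CE.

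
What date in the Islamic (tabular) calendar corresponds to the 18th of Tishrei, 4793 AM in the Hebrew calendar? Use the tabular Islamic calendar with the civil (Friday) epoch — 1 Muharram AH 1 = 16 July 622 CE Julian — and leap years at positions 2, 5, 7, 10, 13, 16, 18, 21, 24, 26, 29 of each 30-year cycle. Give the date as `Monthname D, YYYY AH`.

Shawwal 17, 423 AH

Both dates share Julian Day Number 2098265; in the tabular Islamic calendar that is 17 Shawwal 423 AH.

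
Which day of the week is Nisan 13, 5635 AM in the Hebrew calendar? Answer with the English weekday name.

Equivalently 18 April 1875 Gregorian, JDN 2405997.
2405997 ≡ 6 (mod 7); counting from Monday = 0 gives Sunday.

Sunday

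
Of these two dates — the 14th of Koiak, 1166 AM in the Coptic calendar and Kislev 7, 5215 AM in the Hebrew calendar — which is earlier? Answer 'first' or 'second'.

The two dates have Julian Day Numbers 2250649 and 2252463 respectively.
Since 2250649 < 2252463, the first date comes first.

first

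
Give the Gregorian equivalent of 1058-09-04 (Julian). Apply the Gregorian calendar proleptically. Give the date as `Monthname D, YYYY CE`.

At this point the Julian calendar is 6 days behind the Gregorian.
4 September 1058 Julian + 6 days → 10 September 1058 Gregorian.

September 10, 1058 CE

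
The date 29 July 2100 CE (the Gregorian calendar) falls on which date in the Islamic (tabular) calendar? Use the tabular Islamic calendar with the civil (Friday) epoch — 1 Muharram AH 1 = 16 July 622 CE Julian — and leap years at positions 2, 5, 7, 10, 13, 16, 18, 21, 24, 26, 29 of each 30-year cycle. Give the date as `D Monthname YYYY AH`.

Both dates share Julian Day Number 2488279; in the tabular Islamic calendar that is 22 Jumada al-Awwal 1524 AH.

22 Jumada al-Awwal 1524 AH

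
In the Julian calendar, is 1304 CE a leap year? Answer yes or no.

yes

1304 mod 4 = 0, so it is a leap year in the Julian calendar.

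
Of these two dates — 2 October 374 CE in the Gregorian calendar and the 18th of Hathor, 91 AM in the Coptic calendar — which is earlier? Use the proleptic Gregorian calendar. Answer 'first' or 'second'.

first

First date → JDN 1857935; second date → JDN 1857979.
JDN 1857935 < JDN 1857979, so the first date is earlier.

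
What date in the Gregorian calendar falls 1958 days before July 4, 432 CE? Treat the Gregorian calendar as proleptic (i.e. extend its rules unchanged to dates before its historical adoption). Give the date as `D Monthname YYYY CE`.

23 February 427 CE

JDN of July 4, 432 CE = 1879030.
1879030 − 1958 = 1877072.
JDN 1877072 in the Gregorian calendar is 23 February 427 CE.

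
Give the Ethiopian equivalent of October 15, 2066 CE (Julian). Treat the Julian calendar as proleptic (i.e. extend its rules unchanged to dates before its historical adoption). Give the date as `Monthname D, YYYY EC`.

Julian Day Number of the source date = 2475952.
Converting JDN 2475952 to the Ethiopian calendar gives 18 Tikimt 2059 EC.

Tikimt 18, 2059 EC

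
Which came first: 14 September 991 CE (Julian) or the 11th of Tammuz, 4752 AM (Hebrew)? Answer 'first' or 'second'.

first

The two dates have Julian Day Numbers 2083277 and 2083552 respectively.
Since 2083277 < 2083552, the first date comes first.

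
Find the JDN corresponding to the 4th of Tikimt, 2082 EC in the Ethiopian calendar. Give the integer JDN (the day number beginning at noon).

2484339

Equivalently 14 October 2089 (Gregorian).
JDN 2451545 is 1 January 2000 CE (Gregorian); the target day is +32794 days from there, so JDN = 2484339.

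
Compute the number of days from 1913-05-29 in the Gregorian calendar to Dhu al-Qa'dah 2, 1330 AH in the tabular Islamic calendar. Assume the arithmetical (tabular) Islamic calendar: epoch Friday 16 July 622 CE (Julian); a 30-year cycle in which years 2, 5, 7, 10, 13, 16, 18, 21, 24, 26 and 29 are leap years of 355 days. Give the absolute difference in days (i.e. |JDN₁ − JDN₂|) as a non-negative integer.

JDN of the first date = 2419917.
JDN of the second date = 2419689.
|2419689 − 2419917| = 228.

228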